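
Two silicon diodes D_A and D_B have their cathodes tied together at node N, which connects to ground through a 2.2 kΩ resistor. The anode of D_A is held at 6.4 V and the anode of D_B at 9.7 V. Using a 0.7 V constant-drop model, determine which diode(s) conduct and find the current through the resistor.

Only D_B conducts; I_R ≈ 4.1 mA

Assume both conduct. Then node N would need to be at both 6.4−0.7 = 5.7 V and 9.7−0.7 = 9 V, which is impossible.
Assume only D_B conducts: V_N = 9.7 − 0.7 = 9 V, so I_R = 9/2.2 = 4.09 mA.
Check D_A: its anode-to-cathode voltage is 6.4 − 9 = -2.6 V < 0.7 V, so it is off. The assumption is consistent.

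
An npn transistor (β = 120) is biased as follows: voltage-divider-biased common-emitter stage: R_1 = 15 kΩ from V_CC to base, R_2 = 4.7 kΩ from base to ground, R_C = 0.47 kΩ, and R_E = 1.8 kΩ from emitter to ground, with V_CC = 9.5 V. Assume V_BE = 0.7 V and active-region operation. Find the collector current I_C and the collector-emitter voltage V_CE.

Thevenize the base divider: V_Th = V_CC·R_2/(R_1+R_2) = 9.5×4.7/19.7 = 2.27 V, R_Th = R_1‖R_2 = 3.58 kΩ.
Base-emitter loop: V_Th = I_B·R_Th + V_BE + (β+1)I_B·R_E, so I_B = (2.27 − 0.7) / (3.58 + 121×1.8) = 0.00708 mA.
I_C = β·I_B = 120×0.00708 = 0.849 mA, and I_E = (β+1)I_B = 0.856 mA.
V_CE = V_CC − I_C·R_C − I_E·R_E = 9.5 − 0.849×0.47 − 0.856×1.8 = 7.56 V.
V_CE = 7.56 V > 0.2 V confirms active-region operation.

I_C ≈ 0.85 mA, V_CE ≈ 7.6 V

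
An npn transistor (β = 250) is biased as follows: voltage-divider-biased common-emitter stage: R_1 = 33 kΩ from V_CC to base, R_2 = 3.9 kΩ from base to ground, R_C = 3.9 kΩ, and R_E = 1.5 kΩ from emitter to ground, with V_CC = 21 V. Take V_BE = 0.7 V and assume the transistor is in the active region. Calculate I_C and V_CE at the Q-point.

Thevenize the base divider: V_Th = V_CC·R_2/(R_1+R_2) = 21×3.9/36.9 = 2.22 V, R_Th = R_1‖R_2 = 3.49 kΩ.
Base-emitter loop: V_Th = I_B·R_Th + V_BE + (β+1)I_B·R_E, so I_B = (2.22 − 0.7) / (3.49 + 251×1.5) = 0.004 mA.
I_C = β·I_B = 250×0.004 = 1 mA, and I_E = (β+1)I_B = 1 mA.
V_CE = V_CC − I_C·R_C − I_E·R_E = 21 − 1×3.9 − 1×1.5 = 15.6 V.
V_CE = 15.6 V > 0.2 V confirms active-region operation.

I_C ≈ 1 mA, V_CE ≈ 16 V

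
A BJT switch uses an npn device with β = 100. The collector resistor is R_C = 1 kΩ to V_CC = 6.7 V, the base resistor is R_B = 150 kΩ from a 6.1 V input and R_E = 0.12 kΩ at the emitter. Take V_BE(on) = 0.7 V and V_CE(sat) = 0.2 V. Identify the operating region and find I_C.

active; I_C ≈ 3.3 mA

Assume active. Base-emitter loop: I_B = (V_BB − V_BE)/(R_B + (β+1)R_E) = (6.1 − 0.7)/(150 + 101×0.12) = 0.0333 mA.
I_C = β·I_B = 100×0.0333 = 3.33 mA.
V_CE = V_CC − I_C·R_C − I_E·R_E = 6.7 − 3.33×1 − 3.36×0.12 = 2.97 V > V_CE(sat), so the active-region assumption holds.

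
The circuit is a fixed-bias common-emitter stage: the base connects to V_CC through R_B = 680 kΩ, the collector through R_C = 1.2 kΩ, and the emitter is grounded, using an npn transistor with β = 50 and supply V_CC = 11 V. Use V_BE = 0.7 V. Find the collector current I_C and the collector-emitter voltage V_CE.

Base loop: V_CC = I_B·R_B + V_BE, so I_B = (11 − 0.7)/680 kΩ = 0.0151 mA.
In the active region I_C = β·I_B = 50 × 0.0151 = 0.757 mA.
Collector loop: V_CE = V_CC − I_C·R_C = 11 − 0.757×1.2 = 10.1 V.
Since V_CE = 10.1 V > V_CE(sat) ≈ 0.2 V, the transistor is in the active region as assumed.

I_C ≈ 0.76 mA, V_CE ≈ 10 V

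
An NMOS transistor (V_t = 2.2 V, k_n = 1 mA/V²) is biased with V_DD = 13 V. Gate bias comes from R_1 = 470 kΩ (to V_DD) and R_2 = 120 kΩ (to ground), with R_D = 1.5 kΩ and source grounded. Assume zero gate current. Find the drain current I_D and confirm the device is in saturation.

I_D ≈ 0.099 mA

V_G = V_DD·R_2/(R_1+R_2) = 13×120/590 = 2.64 V. With the source grounded, V_GS = V_G = 2.64 V.
Assume saturation: I_D = (k_n/2)(V_GS − V_t)² = (1/2)×(2.64 − 2.2)² = 0.5×0.444² = 0.0986 mA.
V_DS = V_DD − I_D·R_D = 13 − 0.0986×1.5 = 12.9 V.
Saturation requires V_DS ≥ V_GS − V_t = 0.444 V; 12.9 ≥ 0.444 ✓.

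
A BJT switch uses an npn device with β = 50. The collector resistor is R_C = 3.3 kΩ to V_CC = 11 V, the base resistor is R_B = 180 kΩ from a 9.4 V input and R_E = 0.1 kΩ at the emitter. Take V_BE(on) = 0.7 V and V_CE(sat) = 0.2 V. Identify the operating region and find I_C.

active; I_C ≈ 2.4 mA

Assume active. Base-emitter loop: I_B = (V_BB − V_BE)/(R_B + (β+1)R_E) = (9.4 − 0.7)/(180 + 51×0.1) = 0.047 mA.
I_C = β·I_B = 50×0.047 = 2.35 mA.
V_CE = V_CC − I_C·R_C − I_E·R_E = 11 − 2.35×3.3 − 2.4×0.1 = 3.01 V > V_CE(sat), so the active-region assumption holds.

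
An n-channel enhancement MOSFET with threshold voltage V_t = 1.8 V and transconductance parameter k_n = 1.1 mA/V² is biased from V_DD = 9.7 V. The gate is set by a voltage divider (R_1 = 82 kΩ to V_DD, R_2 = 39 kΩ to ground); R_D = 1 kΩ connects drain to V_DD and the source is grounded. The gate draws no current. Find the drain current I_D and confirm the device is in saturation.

V_G = V_DD·R_2/(R_1+R_2) = 9.7×39/121 = 3.13 V. With the source grounded, V_GS = V_G = 3.13 V.
Assume saturation: I_D = (k_n/2)(V_GS − V_t)² = (1.1/2)×(3.13 − 1.8)² = 0.55×1.33² = 0.968 mA.
V_DS = V_DD − I_D·R_D = 9.7 − 0.968×1 = 8.73 V.
Saturation requires V_DS ≥ V_GS − V_t = 1.33 V; 8.73 ≥ 1.33 ✓.

I_D ≈ 0.97 mA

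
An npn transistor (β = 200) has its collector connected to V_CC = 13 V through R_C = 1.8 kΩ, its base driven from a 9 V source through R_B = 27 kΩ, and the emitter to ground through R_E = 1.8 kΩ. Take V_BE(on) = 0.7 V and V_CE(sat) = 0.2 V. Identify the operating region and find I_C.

Assume active: I_B = (9 − 0.7)/(27 + 201×1.8) = 0.0213 mA, I_C = β·I_B = 4.27 mA.
Then V_CE = 13 − 4.27×1.8 − 4.29×1.8 = -2.41 V < 0.2 V — the active assumption fails.
Re-solve with V_CE = 0.2 V. KCL at the emitter: V_E/R_E = (V_BB−0.7−V_E)/R_B + (V_CC−0.2−V_E)/R_C, giving V_E = 6.46 V.
I_C = (V_CC − 0.2 − V_E)/R_C = (12.8 − 6.46)/1.8 = 3.52 mA.
Check: I_B = (8.3 − 6.46)/27 = 0.0681 mA, and β·I_B = 13.6 mA > I_C, confirming saturation.

saturation; I_C ≈ 3.5 mA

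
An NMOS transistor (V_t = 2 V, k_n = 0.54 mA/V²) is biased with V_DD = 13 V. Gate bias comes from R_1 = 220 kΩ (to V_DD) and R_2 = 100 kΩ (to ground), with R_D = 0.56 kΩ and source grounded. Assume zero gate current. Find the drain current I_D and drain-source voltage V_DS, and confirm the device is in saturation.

V_G = V_DD·R_2/(R_1+R_2) = 13×100/320 = 4.06 V. With the source grounded, V_GS = V_G = 4.06 V.
Assume saturation: I_D = (k_n/2)(V_GS − V_t)² = (0.54/2)×(4.06 − 2)² = 0.27×2.06² = 1.15 mA.
V_DS = V_DD − I_D·R_D = 13 − 1.15×0.56 = 12.4 V.
Saturation requires V_DS ≥ V_GS − V_t = 2.06 V; 12.4 ≥ 2.06 ✓.

I_D ≈ 1.1 mA, V_DS ≈ 12 V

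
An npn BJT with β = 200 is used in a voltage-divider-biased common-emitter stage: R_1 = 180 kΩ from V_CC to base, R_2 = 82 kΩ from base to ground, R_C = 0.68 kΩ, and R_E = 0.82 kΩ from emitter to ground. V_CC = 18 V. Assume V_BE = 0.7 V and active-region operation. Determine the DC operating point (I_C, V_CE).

I_C ≈ 4.5 mA, V_CE ≈ 11 V

Thevenize the base divider: V_Th = V_CC·R_2/(R_1+R_2) = 18×82/262 = 5.63 V, R_Th = R_1‖R_2 = 56.3 kΩ.
Base-emitter loop: V_Th = I_B·R_Th + V_BE + (β+1)I_B·R_E, so I_B = (5.63 − 0.7) / (56.3 + 201×0.82) = 0.0223 mA.
I_C = β·I_B = 200×0.0223 = 4.46 mA, and I_E = (β+1)I_B = 4.48 mA.
V_CE = V_CC − I_C·R_C − I_E·R_E = 18 − 4.46×0.68 − 4.48×0.82 = 11.3 V.
V_CE = 11.3 V > 0.2 V confirms active-region operation.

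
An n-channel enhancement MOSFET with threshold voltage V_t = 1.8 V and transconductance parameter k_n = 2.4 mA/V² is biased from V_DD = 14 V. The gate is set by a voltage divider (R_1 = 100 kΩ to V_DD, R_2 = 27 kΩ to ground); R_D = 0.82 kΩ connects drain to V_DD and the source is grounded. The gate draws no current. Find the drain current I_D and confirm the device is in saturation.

I_D ≈ 1.7 mA

V_G = V_DD·R_2/(R_1+R_2) = 14×27/127 = 2.98 V. With the source grounded, V_GS = V_G = 2.98 V.
Assume saturation: I_D = (k_n/2)(V_GS − V_t)² = (2.4/2)×(2.98 − 1.8)² = 1.2×1.18² = 1.66 mA.
V_DS = V_DD − I_D·R_D = 14 − 1.66×0.82 = 12.6 V.
Saturation requires V_DS ≥ V_GS − V_t = 1.18 V; 12.6 ≥ 1.18 ✓.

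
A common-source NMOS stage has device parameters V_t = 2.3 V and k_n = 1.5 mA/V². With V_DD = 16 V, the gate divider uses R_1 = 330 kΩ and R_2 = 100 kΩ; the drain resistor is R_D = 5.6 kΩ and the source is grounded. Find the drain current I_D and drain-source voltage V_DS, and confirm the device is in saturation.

I_D ≈ 1.5 mA, V_DS ≈ 7.5 V

V_G = V_DD·R_2/(R_1+R_2) = 16×100/430 = 3.72 V. With the source grounded, V_GS = V_G = 3.72 V.
Assume saturation: I_D = (k_n/2)(V_GS − V_t)² = (1.5/2)×(3.72 − 2.3)² = 0.75×1.42² = 1.51 mA.
V_DS = V_DD − I_D·R_D = 16 − 1.51×5.6 = 7.52 V.
Saturation requires V_DS ≥ V_GS − V_t = 1.42 V; 7.52 ≥ 1.42 ✓.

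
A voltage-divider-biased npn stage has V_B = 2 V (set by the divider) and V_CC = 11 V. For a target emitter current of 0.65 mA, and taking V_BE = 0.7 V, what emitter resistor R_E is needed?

V_E = V_B − V_BE = 2 − 0.7 = 1.3 V.
R_E = V_E / I_E = 1.3 / 0.65 = 2 kΩ.

R_E ≈ 2 kΩ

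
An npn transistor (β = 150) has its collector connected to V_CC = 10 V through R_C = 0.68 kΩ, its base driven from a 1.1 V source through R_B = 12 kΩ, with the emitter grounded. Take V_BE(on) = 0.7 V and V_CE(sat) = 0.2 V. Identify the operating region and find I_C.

active; I_C ≈ 5 mA

Assume active. Base-emitter loop: I_B = (V_BB − V_BE)/R_B = (1.1 − 0.7)/12 = 0.0333 mA.
I_C = β·I_B = 150×0.0333 = 5 mA.
V_CE = V_CC − I_C·R_C = 10 − 5×0.68 = 6.6 V > V_CE(sat), so the active-region assumption holds.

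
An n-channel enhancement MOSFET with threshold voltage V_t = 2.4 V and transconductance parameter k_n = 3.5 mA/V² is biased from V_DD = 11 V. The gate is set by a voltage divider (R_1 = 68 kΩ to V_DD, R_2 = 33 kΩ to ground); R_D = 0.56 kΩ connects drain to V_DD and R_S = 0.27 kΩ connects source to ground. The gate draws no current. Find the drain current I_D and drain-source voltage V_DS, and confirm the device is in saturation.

V_G = V_DD·R_2/(R_1+R_2) = 11×33/101 = 3.59 V.
Assume saturation: I_D = (k_n/2)(V_GS − V_t)² with V_GS = V_G − I_D·R_S = 3.59 − 0.27·I_D.
Substituting gives 0.128·I_D² − 2.13·I_D + 2.5 = 0, with roots I_D = 1.27 or 15.4 mA.
The root I_D = 15.4 mA gives V_GS = -0.568 V ≤ V_t, so take I_D = 1.27 mA.
Then V_GS = 3.25 V and V_DS = V_DD − I_D(R_D+R_S) = 11 − 1.27×0.83 = 9.95 V.
Saturation requires V_DS ≥ V_GS − V_t = 0.851 V; 9.95 ≥ 0.851 ✓.

I_D ≈ 1.3 mA, V_DS ≈ 9.9 V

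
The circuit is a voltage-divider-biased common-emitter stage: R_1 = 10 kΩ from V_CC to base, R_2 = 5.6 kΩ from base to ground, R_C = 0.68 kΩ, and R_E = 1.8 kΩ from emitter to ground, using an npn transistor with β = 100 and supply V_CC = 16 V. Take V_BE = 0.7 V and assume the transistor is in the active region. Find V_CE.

V_CE ≈ 9.2 V

Thevenize the base divider: V_Th = V_CC·R_2/(R_1+R_2) = 16×5.6/15.6 = 5.74 V, R_Th = R_1‖R_2 = 3.59 kΩ.
Base-emitter loop: V_Th = I_B·R_Th + V_BE + (β+1)I_B·R_E, so I_B = (5.74 − 0.7) / (3.59 + 101×1.8) = 0.0272 mA.
I_C = β·I_B = 100×0.0272 = 2.72 mA, and I_E = (β+1)I_B = 2.75 mA.
V_CE = V_CC − I_C·R_C − I_E·R_E = 16 − 2.72×0.68 − 2.75×1.8 = 9.2 V.
V_CE = 9.2 V > 0.2 V confirms active-region operation.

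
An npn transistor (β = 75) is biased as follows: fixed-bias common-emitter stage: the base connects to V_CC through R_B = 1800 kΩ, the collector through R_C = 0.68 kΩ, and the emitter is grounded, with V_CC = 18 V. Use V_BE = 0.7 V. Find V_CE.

V_CE ≈ 18 V

Base loop: V_CC = I_B·R_B + V_BE, so I_B = (18 − 0.7)/1800 kΩ = 0.00961 mA.
In the active region I_C = β·I_B = 75 × 0.00961 = 0.721 mA.
Collector loop: V_CE = V_CC − I_C·R_C = 18 − 0.721×0.68 = 17.5 V.
Since V_CE = 17.5 V > V_CE(sat) ≈ 0.2 V, the transistor is in the active region as assumed.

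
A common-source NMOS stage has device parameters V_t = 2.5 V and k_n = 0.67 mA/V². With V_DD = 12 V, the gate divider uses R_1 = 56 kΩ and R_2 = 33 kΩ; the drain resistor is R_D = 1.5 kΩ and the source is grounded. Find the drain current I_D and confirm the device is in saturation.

V_G = V_DD·R_2/(R_1+R_2) = 12×33/89 = 4.45 V. With the source grounded, V_GS = V_G = 4.45 V.
Assume saturation: I_D = (k_n/2)(V_GS − V_t)² = (0.67/2)×(4.45 − 2.5)² = 0.335×1.95² = 1.27 mA.
V_DS = V_DD − I_D·R_D = 12 − 1.27×1.5 = 10.1 V.
Saturation requires V_DS ≥ V_GS − V_t = 1.95 V; 10.1 ≥ 1.95 ✓.

I_D ≈ 1.3 mA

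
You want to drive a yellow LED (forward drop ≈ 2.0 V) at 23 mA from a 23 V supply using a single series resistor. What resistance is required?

R ≈ 0.91 kΩ

The resistor drops V_S − V_D = 23 − 2.0 = 21 V at 23 mA.
R = 21 V / 23 mA = 0.913 kΩ.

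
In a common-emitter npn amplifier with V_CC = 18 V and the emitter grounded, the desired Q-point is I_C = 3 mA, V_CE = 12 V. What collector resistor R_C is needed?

Collector loop: V_CC = I_C·R_C + V_CE.
R_C = (V_CC − V_CE)/I_C = (18 − 12)/3 = 2 kΩ.

R_C ≈ 2 kΩ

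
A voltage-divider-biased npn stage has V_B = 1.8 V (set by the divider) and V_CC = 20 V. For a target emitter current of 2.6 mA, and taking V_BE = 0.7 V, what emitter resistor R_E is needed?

V_E = V_B − V_BE = 1.8 − 0.7 = 1.1 V.
R_E = V_E / I_E = 1.1 / 2.6 = 0.423 kΩ.

R_E ≈ 0.42 kΩ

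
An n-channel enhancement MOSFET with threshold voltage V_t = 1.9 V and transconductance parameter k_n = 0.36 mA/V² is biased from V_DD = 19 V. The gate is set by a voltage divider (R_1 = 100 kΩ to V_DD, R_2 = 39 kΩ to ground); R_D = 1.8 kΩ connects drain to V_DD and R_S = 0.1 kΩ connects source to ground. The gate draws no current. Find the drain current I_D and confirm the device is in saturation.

V_G = V_DD·R_2/(R_1+R_2) = 19×39/139 = 5.33 V.
Assume saturation: I_D = (k_n/2)(V_GS − V_t)² with V_GS = V_G − I_D·R_S = 5.33 − 0.1·I_D.
Substituting gives 0.0018·I_D² − 1.12·I_D + 2.12 = 0, with roots I_D = 1.89 or 622 mA.
The root I_D = 622 mA gives V_GS = -56.9 V ≤ V_t, so take I_D = 1.89 mA.
Then V_GS = 5.14 V and V_DS = V_DD − I_D(R_D+R_S) = 19 − 1.89×1.9 = 15.4 V.
Saturation requires V_DS ≥ V_GS − V_t = 3.24 V; 15.4 ≥ 3.24 ✓.

I_D ≈ 1.9 mA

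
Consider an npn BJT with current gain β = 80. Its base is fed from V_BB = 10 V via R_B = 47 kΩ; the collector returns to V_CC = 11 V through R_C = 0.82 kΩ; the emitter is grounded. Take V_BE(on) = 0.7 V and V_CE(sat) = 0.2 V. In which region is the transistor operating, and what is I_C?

saturation; I_C ≈ 13 mA

Assume active: I_B = (10 − 0.7)/47 = 0.198 mA, giving I_C = β·I_B = 15.8 mA.
But then V_CE = 11 − 15.8×0.82 = -1.98 V < V_CE(sat) = 0.2 V — impossible in the active region.
So the transistor is saturated. With V_CE = 0.2 V, I_C = (V_CC − 0.2)/R_C = 10.8/0.82 = 13.2 mA.
Check: β·I_B = 15.8 mA > I_C = 13.2 mA, confirming saturation.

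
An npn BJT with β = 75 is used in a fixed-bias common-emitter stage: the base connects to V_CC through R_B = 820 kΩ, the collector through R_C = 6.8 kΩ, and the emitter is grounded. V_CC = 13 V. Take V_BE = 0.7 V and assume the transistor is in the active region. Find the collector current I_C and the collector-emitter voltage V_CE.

Base loop: V_CC = I_B·R_B + V_BE, so I_B = (13 − 0.7)/820 kΩ = 0.015 mA.
In the active region I_C = β·I_B = 75 × 0.015 = 1.12 mA.
Collector loop: V_CE = V_CC − I_C·R_C = 13 − 1.12×6.8 = 5.35 V.
Since V_CE = 5.35 V > V_CE(sat) ≈ 0.2 V, the transistor is in the active region as assumed.

I_C ≈ 1.1 mA, V_CE ≈ 5.4 V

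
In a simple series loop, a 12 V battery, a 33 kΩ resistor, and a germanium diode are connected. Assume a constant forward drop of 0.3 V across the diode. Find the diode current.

KVL around the loop: 12 = V_D + I·R = 0.3 + I × 33 kΩ.
So I = (12 − 0.3) / 33 kΩ = 11.7 / 33 = 0.355 mA.

I ≈ 0.35 mA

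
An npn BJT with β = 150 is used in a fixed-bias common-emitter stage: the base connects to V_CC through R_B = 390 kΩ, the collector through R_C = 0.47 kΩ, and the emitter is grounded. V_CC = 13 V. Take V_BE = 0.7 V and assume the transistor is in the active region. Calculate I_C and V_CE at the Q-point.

Base loop: V_CC = I_B·R_B + V_BE, so I_B = (13 − 0.7)/390 kΩ = 0.0315 mA.
In the active region I_C = β·I_B = 150 × 0.0315 = 4.73 mA.
Collector loop: V_CE = V_CC − I_C·R_C = 13 − 4.73×0.47 = 10.8 V.
Since V_CE = 10.8 V > V_CE(sat) ≈ 0.2 V, the transistor is in the active region as assumed.

I_C ≈ 4.7 mA, V_CE ≈ 11 V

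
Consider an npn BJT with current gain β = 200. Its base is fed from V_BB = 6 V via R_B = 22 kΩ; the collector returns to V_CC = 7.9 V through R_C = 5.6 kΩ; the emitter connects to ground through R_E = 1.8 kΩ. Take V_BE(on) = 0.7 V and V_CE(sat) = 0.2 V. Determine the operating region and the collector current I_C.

Assume active: I_B = (6 − 0.7)/(22 + 201×1.8) = 0.0138 mA, I_C = β·I_B = 2.76 mA.
Then V_CE = 7.9 − 2.76×5.6 − 2.78×1.8 = -12.6 V < 0.2 V — the active assumption fails.
Re-solve with V_CE = 0.2 V. KCL at the emitter: V_E/R_E = (V_BB−0.7−V_E)/R_B + (V_CC−0.2−V_E)/R_C, giving V_E = 2.07 V.
I_C = (V_CC − 0.2 − V_E)/R_C = (7.7 − 2.07)/5.6 = 1 mA.
Check: I_B = (5.3 − 2.07)/22 = 0.147 mA, and β·I_B = 29.3 mA > I_C, confirming saturation.

saturation; I_C ≈ 1 mA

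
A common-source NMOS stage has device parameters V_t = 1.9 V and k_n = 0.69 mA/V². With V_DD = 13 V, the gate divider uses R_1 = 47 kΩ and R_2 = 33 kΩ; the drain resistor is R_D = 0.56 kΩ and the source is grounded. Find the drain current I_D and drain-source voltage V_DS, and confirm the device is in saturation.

I_D ≈ 4.1 mA, V_DS ≈ 11 V

V_G = V_DD·R_2/(R_1+R_2) = 13×33/80 = 5.36 V. With the source grounded, V_GS = V_G = 5.36 V.
Assume saturation: I_D = (k_n/2)(V_GS − V_t)² = (0.69/2)×(5.36 − 1.9)² = 0.345×3.46² = 4.14 mA.
V_DS = V_DD − I_D·R_D = 13 − 4.14×0.56 = 10.7 V.
Saturation requires V_DS ≥ V_GS − V_t = 3.46 V; 10.7 ≥ 3.46 ✓.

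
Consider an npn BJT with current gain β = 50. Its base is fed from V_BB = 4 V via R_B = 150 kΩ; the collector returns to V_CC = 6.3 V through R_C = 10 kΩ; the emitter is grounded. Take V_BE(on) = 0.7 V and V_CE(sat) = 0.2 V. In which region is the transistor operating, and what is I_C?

saturation; I_C ≈ 0.61 mA

Assume active: I_B = (4 − 0.7)/150 = 0.022 mA, giving I_C = β·I_B = 1.1 mA.
But then V_CE = 6.3 − 1.1×10 = -4.7 V < V_CE(sat) = 0.2 V — impossible in the active region.
So the transistor is saturated. With V_CE = 0.2 V, I_C = (V_CC − 0.2)/R_C = 6.1/10 = 0.61 mA.
Check: β·I_B = 1.1 mA > I_C = 0.61 mA, confirming saturation.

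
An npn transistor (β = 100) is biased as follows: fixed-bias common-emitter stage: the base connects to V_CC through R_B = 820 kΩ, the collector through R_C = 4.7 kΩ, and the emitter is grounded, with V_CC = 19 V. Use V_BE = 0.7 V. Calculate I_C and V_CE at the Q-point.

I_C ≈ 2.2 mA, V_CE ≈ 8.5 V

Base loop: V_CC = I_B·R_B + V_BE, so I_B = (19 − 0.7)/820 kΩ = 0.0223 mA.
In the active region I_C = β·I_B = 100 × 0.0223 = 2.23 mA.
Collector loop: V_CE = V_CC − I_C·R_C = 19 − 2.23×4.7 = 8.51 V.
Since V_CE = 8.51 V > V_CE(sat) ≈ 0.2 V, the transistor is in the active region as assumed.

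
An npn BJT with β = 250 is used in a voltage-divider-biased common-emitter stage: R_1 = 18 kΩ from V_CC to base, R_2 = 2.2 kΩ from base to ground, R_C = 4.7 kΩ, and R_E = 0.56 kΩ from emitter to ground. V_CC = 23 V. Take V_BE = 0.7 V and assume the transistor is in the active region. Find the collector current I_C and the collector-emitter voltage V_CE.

Thevenize the base divider: V_Th = V_CC·R_2/(R_1+R_2) = 23×2.2/20.2 = 2.5 V, R_Th = R_1‖R_2 = 1.96 kΩ.
Base-emitter loop: V_Th = I_B·R_Th + V_BE + (β+1)I_B·R_E, so I_B = (2.5 − 0.7) / (1.96 + 251×0.56) = 0.0127 mA.
I_C = β·I_B = 250×0.0127 = 3.17 mA, and I_E = (β+1)I_B = 3.18 mA.
V_CE = V_CC − I_C·R_C − I_E·R_E = 23 − 3.17×4.7 − 3.18×0.56 = 6.34 V.
V_CE = 6.34 V > 0.2 V confirms active-region operation.

I_C ≈ 3.2 mA, V_CE ≈ 6.3 V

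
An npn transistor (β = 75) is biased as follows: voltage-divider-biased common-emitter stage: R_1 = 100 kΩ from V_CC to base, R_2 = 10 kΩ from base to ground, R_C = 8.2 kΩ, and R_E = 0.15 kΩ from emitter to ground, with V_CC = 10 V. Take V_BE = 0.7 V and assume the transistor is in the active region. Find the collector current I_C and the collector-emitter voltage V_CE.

Thevenize the base divider: V_Th = V_CC·R_2/(R_1+R_2) = 10×10/110 = 0.909 V, R_Th = R_1‖R_2 = 9.09 kΩ.
Base-emitter loop: V_Th = I_B·R_Th + V_BE + (β+1)I_B·R_E, so I_B = (0.909 − 0.7) / (9.09 + 76×0.15) = 0.0102 mA.
I_C = β·I_B = 75×0.0102 = 0.765 mA, and I_E = (β+1)I_B = 0.776 mA.
V_CE = V_CC − I_C·R_C − I_E·R_E = 10 − 0.765×8.2 − 0.776×0.15 = 3.61 V.
V_CE = 3.61 V > 0.2 V confirms active-region operation.

I_C ≈ 0.77 mA, V_CE ≈ 3.6 V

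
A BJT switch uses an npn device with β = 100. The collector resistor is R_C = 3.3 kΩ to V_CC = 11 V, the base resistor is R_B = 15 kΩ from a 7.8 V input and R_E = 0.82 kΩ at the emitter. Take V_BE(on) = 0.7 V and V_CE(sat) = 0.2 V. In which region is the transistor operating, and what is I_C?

Assume active: I_B = (7.8 − 0.7)/(15 + 101×0.82) = 0.0726 mA, I_C = β·I_B = 7.26 mA.
Then V_CE = 11 − 7.26×3.3 − 7.33×0.82 = -19 V < 0.2 V — the active assumption fails.
Re-solve with V_CE = 0.2 V. KCL at the emitter: V_E/R_E = (V_BB−0.7−V_E)/R_B + (V_CC−0.2−V_E)/R_C, giving V_E = 2.36 V.
I_C = (V_CC − 0.2 − V_E)/R_C = (10.8 − 2.36)/3.3 = 2.56 mA.
Check: I_B = (7.1 − 2.36)/15 = 0.316 mA, and β·I_B = 31.6 mA > I_C, confirming saturation.

saturation; I_C ≈ 2.6 mA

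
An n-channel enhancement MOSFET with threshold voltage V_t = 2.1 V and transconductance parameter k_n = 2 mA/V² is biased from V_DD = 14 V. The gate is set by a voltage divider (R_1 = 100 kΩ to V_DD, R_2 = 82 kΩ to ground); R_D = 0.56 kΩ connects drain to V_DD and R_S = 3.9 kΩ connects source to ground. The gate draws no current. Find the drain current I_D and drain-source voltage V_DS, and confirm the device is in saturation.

V_G = V_DD·R_2/(R_1+R_2) = 14×82/182 = 6.31 V.
Assume saturation: I_D = (k_n/2)(V_GS − V_t)² with V_GS = V_G − I_D·R_S = 6.31 − 3.9·I_D.
Substituting gives 15.2·I_D² − 33.8·I_D + 17.7 = 0, with roots I_D = 0.843 or 1.38 mA.
The root I_D = 1.38 mA gives V_GS = 0.925 V ≤ V_t, so take I_D = 0.843 mA.
Then V_GS = 3.02 V and V_DS = V_DD − I_D(R_D+R_S) = 14 − 0.843×4.46 = 10.2 V.
Saturation requires V_DS ≥ V_GS − V_t = 0.918 V; 10.2 ≥ 0.918 ✓.

I_D ≈ 0.84 mA, V_DS ≈ 10 V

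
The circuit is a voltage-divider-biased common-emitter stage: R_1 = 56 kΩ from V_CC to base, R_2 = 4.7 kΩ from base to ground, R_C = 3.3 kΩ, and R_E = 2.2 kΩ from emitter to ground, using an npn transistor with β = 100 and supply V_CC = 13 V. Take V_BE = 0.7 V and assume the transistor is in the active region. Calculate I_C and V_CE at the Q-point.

I_C ≈ 0.14 mA, V_CE ≈ 12 V

Thevenize the base divider: V_Th = V_CC·R_2/(R_1+R_2) = 13×4.7/60.7 = 1.01 V, R_Th = R_1‖R_2 = 4.34 kΩ.
Base-emitter loop: V_Th = I_B·R_Th + V_BE + (β+1)I_B·R_E, so I_B = (1.01 − 0.7) / (4.34 + 101×2.2) = 0.00135 mA.
I_C = β·I_B = 100×0.00135 = 0.135 mA, and I_E = (β+1)I_B = 0.137 mA.
V_CE = V_CC − I_C·R_C − I_E·R_E = 13 − 0.135×3.3 − 0.137×2.2 = 12.3 V.
V_CE = 12.3 V > 0.2 V confirms active-region operation.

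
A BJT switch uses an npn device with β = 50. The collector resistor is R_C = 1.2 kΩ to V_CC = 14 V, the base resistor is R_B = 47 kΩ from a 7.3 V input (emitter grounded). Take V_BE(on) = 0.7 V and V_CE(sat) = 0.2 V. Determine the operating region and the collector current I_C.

active; I_C ≈ 7 mA

Assume active. Base-emitter loop: I_B = (V_BB − V_BE)/R_B = (7.3 − 0.7)/47 = 0.14 mA.
I_C = β·I_B = 50×0.14 = 7.02 mA.
V_CE = V_CC − I_C·R_C = 14 − 7.02×1.2 = 5.57 V > V_CE(sat), so the active-region assumption holds.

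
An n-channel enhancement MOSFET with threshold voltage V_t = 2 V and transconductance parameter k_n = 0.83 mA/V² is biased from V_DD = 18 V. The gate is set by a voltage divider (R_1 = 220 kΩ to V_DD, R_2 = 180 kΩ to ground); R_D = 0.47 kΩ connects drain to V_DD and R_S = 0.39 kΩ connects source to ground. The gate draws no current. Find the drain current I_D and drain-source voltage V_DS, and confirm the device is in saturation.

V_G = V_DD·R_2/(R_1+R_2) = 18×180/400 = 8.1 V.
Assume saturation: I_D = (k_n/2)(V_GS − V_t)² with V_GS = V_G − I_D·R_S = 8.1 − 0.39·I_D.
Substituting gives 0.0631·I_D² − 2.97·I_D + 15.4 = 0, with roots I_D = 5.94 or 41.2 mA.
The root I_D = 41.2 mA gives V_GS = -7.96 V ≤ V_t, so take I_D = 5.94 mA.
Then V_GS = 5.78 V and V_DS = V_DD − I_D(R_D+R_S) = 18 − 5.94×0.86 = 12.9 V.
Saturation requires V_DS ≥ V_GS − V_t = 3.78 V; 12.9 ≥ 3.78 ✓.

I_D ≈ 5.9 mA, V_DS ≈ 13 V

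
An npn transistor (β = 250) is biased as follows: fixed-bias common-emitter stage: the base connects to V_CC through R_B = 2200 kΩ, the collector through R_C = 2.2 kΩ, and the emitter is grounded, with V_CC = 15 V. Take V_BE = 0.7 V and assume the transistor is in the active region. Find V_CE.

Base loop: V_CC = I_B·R_B + V_BE, so I_B = (15 − 0.7)/2200 kΩ = 0.0065 mA.
In the active region I_C = β·I_B = 250 × 0.0065 = 1.63 mA.
Collector loop: V_CE = V_CC − I_C·R_C = 15 − 1.63×2.2 = 11.4 V.
Since V_CE = 11.4 V > V_CE(sat) ≈ 0.2 V, the transistor is in the active region as assumed.

V_CE ≈ 11 V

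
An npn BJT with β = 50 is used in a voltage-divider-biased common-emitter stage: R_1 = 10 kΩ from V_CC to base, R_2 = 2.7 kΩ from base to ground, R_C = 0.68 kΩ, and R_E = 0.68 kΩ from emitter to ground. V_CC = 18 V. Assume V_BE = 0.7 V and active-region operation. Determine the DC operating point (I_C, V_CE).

I_C ≈ 4.2 mA, V_CE ≈ 12 V

Thevenize the base divider: V_Th = V_CC·R_2/(R_1+R_2) = 18×2.7/12.7 = 3.83 V, R_Th = R_1‖R_2 = 2.13 kΩ.
Base-emitter loop: V_Th = I_B·R_Th + V_BE + (β+1)I_B·R_E, so I_B = (3.83 − 0.7) / (2.13 + 51×0.68) = 0.085 mA.
I_C = β·I_B = 50×0.085 = 4.25 mA, and I_E = (β+1)I_B = 4.33 mA.
V_CE = V_CC − I_C·R_C − I_E·R_E = 18 − 4.25×0.68 − 4.33×0.68 = 12.2 V.
V_CE = 12.2 V > 0.2 V confirms active-region operation.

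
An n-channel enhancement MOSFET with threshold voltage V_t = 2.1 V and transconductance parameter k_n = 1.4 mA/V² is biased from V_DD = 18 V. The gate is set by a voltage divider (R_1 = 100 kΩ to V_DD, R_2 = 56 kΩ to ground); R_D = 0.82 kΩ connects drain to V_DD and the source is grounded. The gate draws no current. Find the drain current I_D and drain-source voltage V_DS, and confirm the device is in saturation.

V_G = V_DD·R_2/(R_1+R_2) = 18×56/156 = 6.46 V. With the source grounded, V_GS = V_G = 6.46 V.
Assume saturation: I_D = (k_n/2)(V_GS − V_t)² = (1.4/2)×(6.46 − 2.1)² = 0.7×4.36² = 13.3 mA.
V_DS = V_DD − I_D·R_D = 18 − 13.3×0.82 = 7.08 V.
Saturation requires V_DS ≥ V_GS − V_t = 4.36 V; 7.08 ≥ 4.36 ✓.

I_D ≈ 13 mA, V_DS ≈ 7.1 V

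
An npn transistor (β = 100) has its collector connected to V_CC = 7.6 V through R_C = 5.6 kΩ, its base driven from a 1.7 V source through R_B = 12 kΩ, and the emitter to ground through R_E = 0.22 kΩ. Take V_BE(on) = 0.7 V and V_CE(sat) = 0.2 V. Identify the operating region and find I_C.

saturation; I_C ≈ 1.3 mA

Assume active: I_B = (1.7 − 0.7)/(12 + 101×0.22) = 0.0292 mA, I_C = β·I_B = 2.92 mA.
Then V_CE = 7.6 − 2.92×5.6 − 2.95×0.22 = -9.41 V < 0.2 V — the active assumption fails.
Re-solve with V_CE = 0.2 V. KCL at the emitter: V_E/R_E = (V_BB−0.7−V_E)/R_B + (V_CC−0.2−V_E)/R_C, giving V_E = 0.292 V.
I_C = (V_CC − 0.2 − V_E)/R_C = (7.4 − 0.292)/5.6 = 1.27 mA.
Check: I_B = (1 − 0.292)/12 = 0.059 mA, and β·I_B = 5.9 mA > I_C, confirming saturation.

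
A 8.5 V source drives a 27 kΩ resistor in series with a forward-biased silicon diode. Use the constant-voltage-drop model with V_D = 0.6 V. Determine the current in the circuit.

KVL around the loop: 8.5 = V_D + I·R = 0.6 + I × 27 kΩ.
So I = (8.5 − 0.6) / 27 kΩ = 7.9 / 27 = 0.293 mA.

I ≈ 0.29 mA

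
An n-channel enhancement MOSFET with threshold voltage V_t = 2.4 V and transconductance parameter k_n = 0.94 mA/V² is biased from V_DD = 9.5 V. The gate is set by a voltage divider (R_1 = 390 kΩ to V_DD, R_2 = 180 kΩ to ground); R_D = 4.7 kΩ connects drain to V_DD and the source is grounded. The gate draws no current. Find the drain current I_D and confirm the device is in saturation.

V_G = V_DD·R_2/(R_1+R_2) = 9.5×180/570 = 3 V. With the source grounded, V_GS = V_G = 3 V.
Assume saturation: I_D = (k_n/2)(V_GS − V_t)² = (0.94/2)×(3 − 2.4)² = 0.47×0.6² = 0.169 mA.
V_DS = V_DD − I_D·R_D = 9.5 − 0.169×4.7 = 8.7 V.
Saturation requires V_DS ≥ V_GS − V_t = 0.6 V; 8.7 ≥ 0.6 ✓.

I_D ≈ 0.17 mA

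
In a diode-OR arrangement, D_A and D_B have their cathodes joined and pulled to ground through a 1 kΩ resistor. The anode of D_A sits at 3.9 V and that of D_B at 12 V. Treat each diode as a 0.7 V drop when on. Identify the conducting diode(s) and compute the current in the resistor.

Assume both conduct. Then node N would need to be at both 3.9−0.7 = 3.2 V and 12−0.7 = 11.3 V, which is impossible.
Assume only D_B conducts: V_N = 12 − 0.7 = 11.3 V, so I_R = 11.3/1 = 11.3 mA.
Check D_A: its anode-to-cathode voltage is 3.9 − 11.3 = -7.4 V < 0.7 V, so it is off. The assumption is consistent.

Only D_B conducts; I_R ≈ 11 mA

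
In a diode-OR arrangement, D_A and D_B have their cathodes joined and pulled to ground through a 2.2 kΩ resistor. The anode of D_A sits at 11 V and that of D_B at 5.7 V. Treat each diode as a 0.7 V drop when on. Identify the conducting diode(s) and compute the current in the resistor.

Only D_A conducts; I_R ≈ 4.7 mA

Assume both conduct. Then node N would need to be at both 11−0.7 = 10.3 V and 5.7−0.7 = 5 V, which is impossible.
Assume only D_A conducts: V_N = 11 − 0.7 = 10.3 V, so I_R = 10.3/2.2 = 4.68 mA.
Check D_B: its anode-to-cathode voltage is 5.7 − 10.3 = -4.6 V < 0.7 V, so it is off. The assumption is consistent.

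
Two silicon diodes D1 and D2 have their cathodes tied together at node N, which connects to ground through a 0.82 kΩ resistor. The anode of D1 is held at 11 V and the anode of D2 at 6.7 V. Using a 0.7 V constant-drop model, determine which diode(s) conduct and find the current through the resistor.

Assume both conduct. Then node N would need to be at both 11−0.7 = 10.3 V and 6.7−0.7 = 6 V, which is impossible.
Assume only D1 conducts: V_N = 11 − 0.7 = 10.3 V, so I_R = 10.3/0.82 = 12.6 mA.
Check D2: its anode-to-cathode voltage is 6.7 − 10.3 = -3.6 V < 0.7 V, so it is off. The assumption is consistent.

Only D1 conducts; I_R ≈ 13 mA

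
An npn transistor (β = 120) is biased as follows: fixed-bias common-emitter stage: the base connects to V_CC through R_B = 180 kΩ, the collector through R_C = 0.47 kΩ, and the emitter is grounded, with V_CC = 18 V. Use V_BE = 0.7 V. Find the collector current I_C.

I_C ≈ 12 mA

Base loop: V_CC = I_B·R_B + V_BE, so I_B = (18 − 0.7)/180 kΩ = 0.0961 mA.
In the active region I_C = β·I_B = 120 × 0.0961 = 11.5 mA.
Collector loop: V_CE = V_CC − I_C·R_C = 18 − 11.5×0.47 = 12.6 V.
Since V_CE = 12.6 V > V_CE(sat) ≈ 0.2 V, the transistor is in the active region as assumed.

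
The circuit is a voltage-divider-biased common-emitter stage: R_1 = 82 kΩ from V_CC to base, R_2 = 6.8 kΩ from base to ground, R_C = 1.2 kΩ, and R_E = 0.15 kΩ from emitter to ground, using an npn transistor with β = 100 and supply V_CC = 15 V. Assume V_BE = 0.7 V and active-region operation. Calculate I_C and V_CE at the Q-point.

Thevenize the base divider: V_Th = V_CC·R_2/(R_1+R_2) = 15×6.8/88.8 = 1.15 V, R_Th = R_1‖R_2 = 6.28 kΩ.
Base-emitter loop: V_Th = I_B·R_Th + V_BE + (β+1)I_B·R_E, so I_B = (1.15 − 0.7) / (6.28 + 101×0.15) = 0.0209 mA.
I_C = β·I_B = 100×0.0209 = 2.09 mA, and I_E = (β+1)I_B = 2.11 mA.
V_CE = V_CC − I_C·R_C − I_E·R_E = 15 − 2.09×1.2 − 2.11×0.15 = 12.2 V.
V_CE = 12.2 V > 0.2 V confirms active-region operation.

I_C ≈ 2.1 mA, V_CE ≈ 12 V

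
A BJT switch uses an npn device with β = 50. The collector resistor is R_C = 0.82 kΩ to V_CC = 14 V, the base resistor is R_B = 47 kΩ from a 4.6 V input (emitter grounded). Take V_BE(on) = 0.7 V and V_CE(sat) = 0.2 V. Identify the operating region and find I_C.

Assume active. Base-emitter loop: I_B = (V_BB − V_BE)/R_B = (4.6 − 0.7)/47 = 0.083 mA.
I_C = β·I_B = 50×0.083 = 4.15 mA.
V_CE = V_CC − I_C·R_C = 14 − 4.15×0.82 = 10.6 V > V_CE(sat), so the active-region assumption holds.

active; I_C ≈ 4.1 mA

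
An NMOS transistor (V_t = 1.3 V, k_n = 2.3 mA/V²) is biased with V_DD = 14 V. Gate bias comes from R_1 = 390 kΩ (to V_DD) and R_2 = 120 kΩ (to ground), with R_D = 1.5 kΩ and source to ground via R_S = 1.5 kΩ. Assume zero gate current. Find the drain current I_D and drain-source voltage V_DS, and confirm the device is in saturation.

V_G = V_DD·R_2/(R_1+R_2) = 14×120/510 = 3.29 V.
Assume saturation: I_D = (k_n/2)(V_GS − V_t)² with V_GS = V_G − I_D·R_S = 3.29 − 1.5·I_D.
Substituting gives 2.59·I_D² − 7.88·I_D + 4.57 = 0, with roots I_D = 0.78 or 2.27 mA.
The root I_D = 2.27 mA gives V_GS = -0.103 V ≤ V_t, so take I_D = 0.78 mA.
Then V_GS = 2.12 V and V_DS = V_DD − I_D(R_D+R_S) = 14 − 0.78×3 = 11.7 V.
Saturation requires V_DS ≥ V_GS − V_t = 0.824 V; 11.7 ≥ 0.824 ✓.

I_D ≈ 0.78 mA, V_DS ≈ 12 V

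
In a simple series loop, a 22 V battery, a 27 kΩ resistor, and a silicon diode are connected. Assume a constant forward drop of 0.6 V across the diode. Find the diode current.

I ≈ 0.79 mA

KVL around the loop: 22 = V_D + I·R = 0.6 + I × 27 kΩ.
So I = (22 − 0.6) / 27 kΩ = 21.4 / 27 = 0.793 mA.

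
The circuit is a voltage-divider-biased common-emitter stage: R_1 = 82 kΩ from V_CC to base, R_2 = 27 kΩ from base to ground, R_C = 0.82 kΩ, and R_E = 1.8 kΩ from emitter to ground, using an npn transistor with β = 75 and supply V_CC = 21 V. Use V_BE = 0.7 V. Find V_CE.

Thevenize the base divider: V_Th = V_CC·R_2/(R_1+R_2) = 21×27/109 = 5.2 V, R_Th = R_1‖R_2 = 20.3 kΩ.
Base-emitter loop: V_Th = I_B·R_Th + V_BE + (β+1)I_B·R_E, so I_B = (5.2 − 0.7) / (20.3 + 76×1.8) = 0.0287 mA.
I_C = β·I_B = 75×0.0287 = 2.15 mA, and I_E = (β+1)I_B = 2.18 mA.
V_CE = V_CC − I_C·R_C − I_E·R_E = 21 − 2.15×0.82 − 2.18×1.8 = 15.3 V.
V_CE = 15.3 V > 0.2 V confirms active-region operation.

V_CE ≈ 15 V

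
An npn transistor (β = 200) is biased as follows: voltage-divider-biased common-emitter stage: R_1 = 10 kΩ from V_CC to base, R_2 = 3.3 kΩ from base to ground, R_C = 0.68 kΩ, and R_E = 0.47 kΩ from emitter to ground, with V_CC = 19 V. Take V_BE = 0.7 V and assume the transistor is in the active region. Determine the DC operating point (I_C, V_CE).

I_C ≈ 8.3 mA, V_CE ≈ 9.5 V

Thevenize the base divider: V_Th = V_CC·R_2/(R_1+R_2) = 19×3.3/13.3 = 4.71 V, R_Th = R_1‖R_2 = 2.48 kΩ.
Base-emitter loop: V_Th = I_B·R_Th + V_BE + (β+1)I_B·R_E, so I_B = (4.71 − 0.7) / (2.48 + 201×0.47) = 0.0414 mA.
I_C = β·I_B = 200×0.0414 = 8.28 mA, and I_E = (β+1)I_B = 8.32 mA.
V_CE = V_CC − I_C·R_C − I_E·R_E = 19 − 8.28×0.68 − 8.32×0.47 = 9.46 V.
V_CE = 9.46 V > 0.2 V confirms active-region operation.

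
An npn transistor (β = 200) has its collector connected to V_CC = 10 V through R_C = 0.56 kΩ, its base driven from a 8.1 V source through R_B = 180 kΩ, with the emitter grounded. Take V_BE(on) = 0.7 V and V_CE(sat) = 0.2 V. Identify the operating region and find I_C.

active; I_C ≈ 8.2 mA

Assume active. Base-emitter loop: I_B = (V_BB − V_BE)/R_B = (8.1 − 0.7)/180 = 0.0411 mA.
I_C = β·I_B = 200×0.0411 = 8.22 mA.
V_CE = V_CC − I_C·R_C = 10 − 8.22×0.56 = 5.4 V > V_CE(sat), so the active-region assumption holds.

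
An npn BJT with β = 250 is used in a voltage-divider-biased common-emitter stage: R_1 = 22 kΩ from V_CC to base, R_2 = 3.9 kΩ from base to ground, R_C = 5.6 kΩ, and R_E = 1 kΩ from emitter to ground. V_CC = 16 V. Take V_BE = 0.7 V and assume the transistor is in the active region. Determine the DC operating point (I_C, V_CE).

I_C ≈ 1.7 mA, V_CE ≈ 4.9 V

Thevenize the base divider: V_Th = V_CC·R_2/(R_1+R_2) = 16×3.9/25.9 = 2.41 V, R_Th = R_1‖R_2 = 3.31 kΩ.
Base-emitter loop: V_Th = I_B·R_Th + V_BE + (β+1)I_B·R_E, so I_B = (2.41 − 0.7) / (3.31 + 251×1) = 0.00672 mA.
I_C = β·I_B = 250×0.00672 = 1.68 mA, and I_E = (β+1)I_B = 1.69 mA.
V_CE = V_CC − I_C·R_C − I_E·R_E = 16 − 1.68×5.6 − 1.69×1 = 4.9 V.
V_CE = 4.9 V > 0.2 V confirms active-region operation.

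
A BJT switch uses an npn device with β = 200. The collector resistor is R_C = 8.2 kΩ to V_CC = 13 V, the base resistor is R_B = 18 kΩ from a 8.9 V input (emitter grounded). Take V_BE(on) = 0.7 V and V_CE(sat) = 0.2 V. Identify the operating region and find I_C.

saturation; I_C ≈ 1.6 mA

Assume active: I_B = (8.9 − 0.7)/18 = 0.456 mA, giving I_C = β·I_B = 91.1 mA.
But then V_CE = 13 − 91.1×8.2 = -734 V < V_CE(sat) = 0.2 V — impossible in the active region.
So the transistor is saturated. With V_CE = 0.2 V, I_C = (V_CC − 0.2)/R_C = 12.8/8.2 = 1.56 mA.
Check: β·I_B = 91.1 mA > I_C = 1.56 mA, confirming saturation.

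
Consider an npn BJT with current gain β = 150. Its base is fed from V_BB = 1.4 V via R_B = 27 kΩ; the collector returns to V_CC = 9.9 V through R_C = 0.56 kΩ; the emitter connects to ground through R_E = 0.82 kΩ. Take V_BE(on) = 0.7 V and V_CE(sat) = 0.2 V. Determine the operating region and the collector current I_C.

Assume active. Base-emitter loop: I_B = (V_BB − V_BE)/(R_B + (β+1)R_E) = (1.4 − 0.7)/(27 + 151×0.82) = 0.00464 mA.
I_C = β·I_B = 150×0.00464 = 0.696 mA.
V_CE = V_CC − I_C·R_C − I_E·R_E = 9.9 − 0.696×0.56 − 0.701×0.82 = 8.94 V > V_CE(sat), so the active-region assumption holds.

active; I_C ≈ 0.7 mA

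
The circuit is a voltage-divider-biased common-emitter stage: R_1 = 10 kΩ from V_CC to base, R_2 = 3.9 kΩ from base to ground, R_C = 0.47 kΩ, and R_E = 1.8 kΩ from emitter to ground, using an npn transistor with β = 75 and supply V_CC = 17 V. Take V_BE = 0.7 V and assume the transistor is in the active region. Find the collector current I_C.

Thevenize the base divider: V_Th = V_CC·R_2/(R_1+R_2) = 17×3.9/13.9 = 4.77 V, R_Th = R_1‖R_2 = 2.81 kΩ.
Base-emitter loop: V_Th = I_B·R_Th + V_BE + (β+1)I_B·R_E, so I_B = (4.77 − 0.7) / (2.81 + 76×1.8) = 0.0292 mA.
I_C = β·I_B = 75×0.0292 = 2.19 mA, and I_E = (β+1)I_B = 2.22 mA.
V_CE = V_CC − I_C·R_C − I_E·R_E = 17 − 2.19×0.47 − 2.22×1.8 = 12 V.
V_CE = 12 V > 0.2 V confirms active-region operation.

I_C ≈ 2.2 mA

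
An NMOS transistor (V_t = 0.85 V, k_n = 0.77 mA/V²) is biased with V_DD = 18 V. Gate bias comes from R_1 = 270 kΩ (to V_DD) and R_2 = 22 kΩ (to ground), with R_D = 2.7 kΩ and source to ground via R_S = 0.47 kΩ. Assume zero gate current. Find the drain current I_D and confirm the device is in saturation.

V_G = V_DD·R_2/(R_1+R_2) = 18×22/292 = 1.36 V.
Assume saturation: I_D = (k_n/2)(V_GS − V_t)² with V_GS = V_G − I_D·R_S = 1.36 − 0.47·I_D.
Substituting gives 0.085·I_D² − 1.18·I_D + 0.0986 = 0, with roots I_D = 0.0839 or 13.8 mA.
The root I_D = 13.8 mA gives V_GS = -5.14 V ≤ V_t, so take I_D = 0.0839 mA.
Then V_GS = 1.32 V and V_DS = V_DD − I_D(R_D+R_S) = 18 − 0.0839×3.17 = 17.7 V.
Saturation requires V_DS ≥ V_GS − V_t = 0.467 V; 17.7 ≥ 0.467 ✓.

I_D ≈ 0.084 mA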